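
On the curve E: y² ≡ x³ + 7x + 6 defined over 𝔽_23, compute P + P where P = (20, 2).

tangent at (20, 2): λ = (3·20² + 7)/(2·2) ≡ 11/4. 4⁻¹ ≡ 6 (mod 23), so λ ≡ 11·6 ≡ 20.
  x = λ² - 20 - 20 = 400 - 40 ≡ 15; y = λ·(20 - 15) - 2 ≡ 6. → (15, 6)

(15, 6)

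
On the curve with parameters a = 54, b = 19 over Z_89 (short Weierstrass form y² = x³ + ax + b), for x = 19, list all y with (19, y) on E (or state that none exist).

x³ + 54x + 19 = 7904 ≡ 72 (mod 89).
Square roots of 72 mod 89: 28 and 61 (since 28² = 784 ≡ 72).

28, 61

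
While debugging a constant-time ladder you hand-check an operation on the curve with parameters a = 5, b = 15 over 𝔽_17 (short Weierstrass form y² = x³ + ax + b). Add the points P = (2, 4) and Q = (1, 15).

(16, 14)

(2, 4) + (1, 15). λ = (15 - 4)/(1 - 2) ≡ 11/16 mod 17. 16⁻¹ ≡ 16 (mod 17) since 16·16 = 256 ≡ 1, so λ ≡ 6.
  x = λ² - 2 - 1 = 36 - 3 ≡ 16; y = λ·(2 - 16) - 4 ≡ 14. → (16, 14)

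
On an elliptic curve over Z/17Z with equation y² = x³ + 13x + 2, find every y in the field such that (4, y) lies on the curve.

x³ + 13x + 2 = 118 ≡ 16 (mod 17).
Square roots of 16 mod 17: 4 and 13 (since 4² = 16 ≡ 16).

4, 13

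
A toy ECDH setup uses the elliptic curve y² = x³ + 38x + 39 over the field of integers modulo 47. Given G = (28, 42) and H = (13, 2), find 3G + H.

(42, 10)

First 3G:
Repeated addition: build up to 3G.
2G: tangent at (28, 42): λ = (3·28² + 38)/(2·42) ≡ 40/37. 37⁻¹ ≡ 14 (mod 47) since 37·14 = 518 ≡ 1, so λ ≡ 40·14 ≡ 43.
  x = λ² - 28 - 28 = 1849 - 56 ≡ 7; y = λ·(28 - 7) - 42 ≡ 15. → (7, 15)
3G: (7, 15) + (28, 42). λ = (42 - 15)/(28 - 7) ≡ 27/21 mod 47. 21⁻¹ ≡ 9 (mod 47), so λ ≡ 8.
  x = λ² - 7 - 28 = 64 - 35 ≡ 29; y = λ·(7 - 29) - 15 ≡ 44. → (29, 44)
3G = (29, 44).
Finally 3G + H:
(29, 44) + (13, 2). λ = (2 - 44)/(13 - 29) ≡ 5/31 mod 47. 31⁻¹ ≡ 44 (mod 47), so λ ≡ 32.
  x = λ² - 29 - 13 = 1024 - 42 ≡ 42; y = λ·(29 - 42) - 44 ≡ 10. → (42, 10)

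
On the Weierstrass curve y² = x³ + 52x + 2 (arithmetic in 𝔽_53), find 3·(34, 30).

Write G = (34, 30).
Repeated addition: build up to 3G.
2G: tangent at (34, 30): λ = (3·34² + 52)/(2·30) ≡ 22/7. 7⁻¹ ≡ 38 (mod 53) since 7·38 = 266 ≡ 1, so λ ≡ 22·38 ≡ 41.
  x = λ² - 34 - 34 = 1681 - 68 ≡ 23; y = λ·(34 - 23) - 30 ≡ 50. → (23, 50)
3G: (23, 50) + (34, 30). λ = (30 - 50)/(34 - 23) ≡ 33/11 mod 53. 11⁻¹ ≡ 29 (mod 53), so λ ≡ 3.
  x = λ² - 23 - 34 = 9 - 57 ≡ 5; y = λ·(23 - 5) - 50 ≡ 4. → (5, 4)

(5, 4)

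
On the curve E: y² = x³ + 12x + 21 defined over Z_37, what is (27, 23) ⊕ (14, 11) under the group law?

(27, 23) + (14, 11). λ = (11 - 23)/(14 - 27) ≡ 25/24 mod 37. 24⁻¹ ≡ 17 (mod 37) since 24·17 = 408 ≡ 1, so λ ≡ 18.
  x = λ² - 27 - 14 = 324 - 41 ≡ 24; y = λ·(27 - 24) - 23 ≡ 31. → (24, 31)

(24, 31)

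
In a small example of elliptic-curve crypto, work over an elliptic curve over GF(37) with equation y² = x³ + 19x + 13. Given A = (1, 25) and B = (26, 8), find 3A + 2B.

First 3A:
Repeated addition: build up to 3A.
2A: tangent at (1, 25): λ = (3·1² + 19)/(2·25) ≡ 22/13. 13⁻¹ ≡ 20 (mod 37), so λ ≡ 22·20 ≡ 33.
  x = λ² - 1 - 1 = 1089 - 2 ≡ 14; y = λ·(1 - 14) - 25 ≡ 27. → (14, 27)
3A: (14, 27) + (1, 25). λ = (25 - 27)/(1 - 14) ≡ 35/24 mod 37. 24⁻¹ ≡ 17 (mod 37), so λ ≡ 3.
  x = λ² - 14 - 1 = 9 - 15 ≡ 31; y = λ·(14 - 31) - 27 ≡ 33. → (31, 33)
3A = (31, 33).
Next 2B:
Repeated addition: build up to 2B.
2B: tangent at (26, 8): λ = (3·26² + 19)/(2·8) ≡ 12/16. 16⁻¹ ≡ 7 (mod 37), so λ ≡ 12·7 ≡ 10.
  x = λ² - 26 - 26 = 100 - 52 ≡ 11; y = λ·(26 - 11) - 8 ≡ 31. → (11, 31)
2B = (11, 31).
Finally 3A + 2B:
(31, 33) + (11, 31). λ = (31 - 33)/(11 - 31) ≡ 35/17 mod 37. 17⁻¹ ≡ 24 (mod 37), so λ ≡ 26.
  x = λ² - 31 - 11 = 676 - 42 ≡ 5; y = λ·(31 - 5) - 33 ≡ 14. → (5, 14)

(5, 14)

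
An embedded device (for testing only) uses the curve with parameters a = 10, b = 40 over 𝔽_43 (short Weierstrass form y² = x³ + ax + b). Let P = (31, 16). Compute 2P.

(6, 31)

tangent at (31, 16): λ = (3·31² + 10)/(2·16) ≡ 12/32. 32⁻¹ ≡ 39 (mod 43) since 32·39 = 1248 ≡ 1, so λ ≡ 12·39 ≡ 38.
  x = λ² - 31 - 31 = 1444 - 62 ≡ 6; y = λ·(31 - 6) - 16 ≡ 31. → (6, 31)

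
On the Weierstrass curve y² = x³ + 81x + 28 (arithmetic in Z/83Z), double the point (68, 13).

tangent at (68, 13): λ = (3·68² + 81)/(2·13) ≡ 9/26. 26⁻¹ ≡ 16 (mod 83), so λ ≡ 9·16 ≡ 61.
  x = λ² - 68 - 68 = 3721 - 136 ≡ 16; y = λ·(68 - 16) - 13 ≡ 5. → (16, 5)

(16, 5)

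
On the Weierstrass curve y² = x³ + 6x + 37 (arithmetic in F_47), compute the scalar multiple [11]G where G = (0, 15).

(15, 20)

Double-and-add on 11 = (1011)₂. Start with G = (0, 15) for the leading 1-bit.
double: tangent at (0, 15): λ = (3·0² + 6)/(2·15) ≡ 6/30. 30⁻¹ ≡ 11 (mod 47) since 30·11 = 330 ≡ 1, so λ ≡ 6·11 ≡ 19.
  x = λ² - 0 - 0 = 361 - 0 ≡ 32; y = λ·(0 - 32) - 15 ≡ 35. → (32, 35)
double: tangent at (32, 35): λ = (3·32² + 6)/(2·35) ≡ 23/23. 23⁻¹ ≡ 45 (mod 47) since 23·45 = 1035 ≡ 1, so λ ≡ 23·45 ≡ 1.
  x = λ² - 32 - 32 = 1 - 64 ≡ 31; y = λ·(32 - 31) - 35 ≡ 13. → (31, 13)
add G: (31, 13) + (0, 15). λ = (15 - 13)/(0 - 31) ≡ 2/16 mod 47. 16⁻¹ ≡ 3 (mod 47), so λ ≡ 6.
  x = λ² - 31 - 0 = 36 - 31 ≡ 5; y = λ·(31 - 5) - 13 ≡ 2. → (5, 2)
double: tangent at (5, 2): λ = (3·5² + 6)/(2·2) ≡ 34/4. 4⁻¹ ≡ 12 (mod 47) since 4·12 = 48 ≡ 1, so λ ≡ 34·12 ≡ 32.
  x = λ² - 5 - 5 = 1024 - 10 ≡ 27; y = λ·(5 - 27) - 2 ≡ 46. → (27, 46)
add G: (27, 46) + (0, 15). λ = (15 - 46)/(0 - 27) ≡ 16/20 mod 47. 20⁻¹ ≡ 40 (mod 47), so λ ≡ 29.
  x = λ² - 27 - 0 = 841 - 27 ≡ 15; y = λ·(27 - 15) - 46 ≡ 20. → (15, 20)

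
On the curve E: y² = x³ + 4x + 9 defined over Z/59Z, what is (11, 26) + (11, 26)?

tangent at (11, 26): λ = (3·11² + 4)/(2·26) ≡ 13/52. 52⁻¹ ≡ 42 (mod 59) since 52·42 = 2184 ≡ 1, so λ ≡ 13·42 ≡ 15.
  x = λ² - 11 - 11 = 225 - 22 ≡ 26; y = λ·(11 - 26) - 26 ≡ 44. → (26, 44)

(26, 44)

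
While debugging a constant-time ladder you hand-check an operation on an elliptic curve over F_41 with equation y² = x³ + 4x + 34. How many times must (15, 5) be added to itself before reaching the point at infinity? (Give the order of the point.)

2P: tangent at (15, 5): λ = (3·15² + 4)/(2·5) ≡ 23/10. 10⁻¹ ≡ 37 (mod 41), so λ ≡ 23·37 ≡ 31.
  x = λ² - 15 - 15 = 961 - 30 ≡ 29; y = λ·(15 - 29) - 5 ≡ 12. → (29, 12)
3P: (29, 12) + (15, 5). λ = (5 - 12)/(15 - 29) ≡ 34/27 mod 41. 27⁻¹ ≡ 38 (mod 41), so λ ≡ 21.
  x = λ² - 29 - 15 = 441 - 44 ≡ 28; y = λ·(29 - 28) - 12 ≡ 9. → (28, 9)
4P: (28, 9) + (15, 5). λ = (5 - 9)/(15 - 28) ≡ 37/28 mod 41. 28⁻¹ ≡ 22 (mod 41) since 28·22 = 616 ≡ 1, so λ ≡ 35.
  x = λ² - 28 - 15 = 1225 - 43 ≡ 34; y = λ·(28 - 34) - 9 ≡ 27. → (34, 27)
5P: (34, 27) + (15, 5). λ = (5 - 27)/(15 - 34) ≡ 19/22 mod 41. 22⁻¹ ≡ 28 (mod 41) since 22·28 = 616 ≡ 1, so λ ≡ 40.
  x = λ² - 34 - 15 = 1600 - 49 ≡ 34; y = λ·(34 - 34) - 27 ≡ 14. → (34, 14)
6P: (34, 14) + (15, 5). λ = (5 - 14)/(15 - 34) ≡ 32/22 mod 41. 22⁻¹ ≡ 28 (mod 41) since 22·28 = 616 ≡ 1, so λ ≡ 35.
  x = λ² - 34 - 15 = 1225 - 49 ≡ 28; y = λ·(34 - 28) - 14 ≡ 32. → (28, 32)
7P: (28, 32) + (15, 5). λ = (5 - 32)/(15 - 28) ≡ 14/28 mod 41. 28⁻¹ ≡ 22 (mod 41) since 28·22 = 616 ≡ 1, so λ ≡ 21.
  x = λ² - 28 - 15 = 441 - 43 ≡ 29; y = λ·(28 - 29) - 32 ≡ 29. → (29, 29)
8P: (29, 29) + (15, 5). λ = (5 - 29)/(15 - 29) ≡ 17/27 mod 41. 27⁻¹ ≡ 38 (mod 41), so λ ≡ 31.
  x = λ² - 29 - 15 = 961 - 44 ≡ 15; y = λ·(29 - 15) - 29 ≡ 36. → (15, 36)
9P: (15, 36) + (15, 5): same x and y₁ ≡ -y₂, so the sum is the point at infinity.
9P = the point at infinity, so the order is 9.

9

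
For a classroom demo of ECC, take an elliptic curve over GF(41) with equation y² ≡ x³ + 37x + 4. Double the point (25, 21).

tangent at (25, 21): λ = (3·25² + 37)/(2·21) ≡ 26/1. 1⁻¹ ≡ 1 (mod 41), so λ ≡ 26·1 ≡ 26.
  x = λ² - 25 - 25 = 676 - 50 ≡ 11; y = λ·(25 - 11) - 21 ≡ 15. → (11, 15)

(11, 15)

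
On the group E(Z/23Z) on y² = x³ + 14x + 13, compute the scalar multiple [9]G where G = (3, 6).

(17, 14)

Repeated addition: build up to 9G.
2G: tangent at (3, 6): λ = (3·3² + 14)/(2·6) ≡ 18/12. 12⁻¹ ≡ 2 (mod 23) since 12·2 = 24 ≡ 1, so λ ≡ 18·2 ≡ 13.
  x = λ² - 3 - 3 = 169 - 6 ≡ 2; y = λ·(3 - 2) - 6 ≡ 7. → (2, 7)
3G: (2, 7) + (3, 6). λ = (6 - 7)/(3 - 2) ≡ 22/1 mod 23. 1⁻¹ ≡ 1 (mod 23) since 1·1 = 1 ≡ 1, so λ ≡ 22.
  x = λ² - 2 - 3 = 484 - 5 ≡ 19; y = λ·(2 - 19) - 7 ≡ 10. → (19, 10)
4G: (19, 10) + (3, 6). λ = (6 - 10)/(3 - 19) ≡ 19/7 mod 23. 7⁻¹ ≡ 10 (mod 23) since 7·10 = 70 ≡ 1, so λ ≡ 6.
  x = λ² - 19 - 3 = 36 - 22 ≡ 14; y = λ·(19 - 14) - 10 ≡ 20. → (14, 20)
5G: (14, 20) + (3, 6). λ = (6 - 20)/(3 - 14) ≡ 9/12 mod 23. 12⁻¹ ≡ 2 (mod 23) since 12·2 = 24 ≡ 1, so λ ≡ 18.
  x = λ² - 14 - 3 = 324 - 17 ≡ 8; y = λ·(14 - 8) - 20 ≡ 19. → (8, 19)
6G: (8, 19) + (3, 6). λ = (6 - 19)/(3 - 8) ≡ 10/18 mod 23. 18⁻¹ ≡ 9 (mod 23), so λ ≡ 21.
  x = λ² - 8 - 3 = 441 - 11 ≡ 16; y = λ·(8 - 16) - 19 ≡ 20. → (16, 20)
7G: (16, 20) + (3, 6). λ = (6 - 20)/(3 - 16) ≡ 9/10 mod 23. 10⁻¹ ≡ 7 (mod 23), so λ ≡ 17.
  x = λ² - 16 - 3 = 289 - 19 ≡ 17; y = λ·(16 - 17) - 20 ≡ 9. → (17, 9)
8G: (17, 9) + (3, 6). λ = (6 - 9)/(3 - 17) ≡ 20/9 mod 23. 9⁻¹ ≡ 18 (mod 23) since 9·18 = 162 ≡ 1, so λ ≡ 15.
  x = λ² - 17 - 3 = 225 - 20 ≡ 21; y = λ·(17 - 21) - 9 ≡ 0. → (21, 0)
9G: (21, 0) + (3, 6). λ = (6 - 0)/(3 - 21) ≡ 6/5 mod 23. 5⁻¹ ≡ 14 (mod 23), so λ ≡ 15.
  x = λ² - 21 - 3 = 225 - 24 ≡ 17; y = λ·(21 - 17) - 0 ≡ 14. → (17, 14)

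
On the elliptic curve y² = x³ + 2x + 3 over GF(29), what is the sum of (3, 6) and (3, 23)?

O

The two points share x = 3 and their y-coordinates satisfy 6 + 23 ≡ 0 (mod 29), so they are inverses. Their sum is O.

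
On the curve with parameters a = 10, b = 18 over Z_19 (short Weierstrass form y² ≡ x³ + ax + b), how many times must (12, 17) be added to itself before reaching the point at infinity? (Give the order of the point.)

2P: tangent at (12, 17): λ = (3·12² + 10)/(2·17) ≡ 5/15. 15⁻¹ ≡ 14 (mod 19) since 15·14 = 210 ≡ 1, so λ ≡ 5·14 ≡ 13.
  x = λ² - 12 - 12 = 169 - 24 ≡ 12; y = λ·(12 - 12) - 17 ≡ 2. → (12, 2)
3P: (12, 2) + (12, 17): same x and y₁ ≡ -y₂, so the sum is the point at infinity.
3P = the point at infinity, so the order is 3.

3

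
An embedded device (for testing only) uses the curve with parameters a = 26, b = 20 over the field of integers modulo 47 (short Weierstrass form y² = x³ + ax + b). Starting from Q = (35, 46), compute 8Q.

Double-and-add on 8 = (1000)₂. Start with Q = (35, 46) for the leading 1-bit.
double: tangent at (35, 46): λ = (3·35² + 26)/(2·46) ≡ 35/45. 45⁻¹ ≡ 23 (mod 47) since 45·23 = 1035 ≡ 1, so λ ≡ 35·23 ≡ 6.
  x = λ² - 35 - 35 = 36 - 70 ≡ 13; y = λ·(35 - 13) - 46 ≡ 39. → (13, 39)
double: tangent at (13, 39): λ = (3·13² + 26)/(2·39) ≡ 16/31. 31⁻¹ ≡ 44 (mod 47), so λ ≡ 16·44 ≡ 46.
  x = λ² - 13 - 13 = 2116 - 26 ≡ 22; y = λ·(13 - 22) - 39 ≡ 17. → (22, 17)
double: tangent at (22, 17): λ = (3·22² + 26)/(2·17) ≡ 21/34. 34⁻¹ ≡ 18 (mod 47) since 34·18 = 612 ≡ 1, so λ ≡ 21·18 ≡ 2.
  x = λ² - 22 - 22 = 4 - 44 ≡ 7; y = λ·(22 - 7) - 17 ≡ 13. → (7, 13)

(7, 13)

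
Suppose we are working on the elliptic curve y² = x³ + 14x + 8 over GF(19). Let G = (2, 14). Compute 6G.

Double-and-add on 6 = (110)₂. Start with G = (2, 14) for the leading 1-bit.
double: tangent at (2, 14): λ = (3·2² + 14)/(2·14) ≡ 7/9. 9⁻¹ ≡ 17 (mod 19), so λ ≡ 7·17 ≡ 5.
  x = λ² - 2 - 2 = 25 - 4 ≡ 2; y = λ·(2 - 2) - 14 ≡ 5. → (2, 5)
add G: (2, 5) + (2, 14): same x and y₁ ≡ -y₂, so the sum is O.
double: O + O = O (identity).

O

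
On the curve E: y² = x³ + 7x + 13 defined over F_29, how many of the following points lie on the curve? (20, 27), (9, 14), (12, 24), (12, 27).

(20, 27): 27² ≡ 4, rhs ≡ 4 → on.
(9, 14): 14² ≡ 22, rhs ≡ 22 → on.
(12, 24): 24² ≡ 25, rhs ≡ 27 → off.
(12, 27): 27² ≡ 4, rhs ≡ 27 → off.

2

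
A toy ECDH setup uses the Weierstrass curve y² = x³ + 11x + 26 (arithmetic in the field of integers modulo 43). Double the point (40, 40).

tangent at (40, 40): λ = (3·40² + 11)/(2·40) ≡ 38/37. 37⁻¹ ≡ 7 (mod 43), so λ ≡ 38·7 ≡ 8.
  x = λ² - 40 - 40 = 64 - 80 ≡ 27; y = λ·(40 - 27) - 40 ≡ 21. → (27, 21)

(27, 21)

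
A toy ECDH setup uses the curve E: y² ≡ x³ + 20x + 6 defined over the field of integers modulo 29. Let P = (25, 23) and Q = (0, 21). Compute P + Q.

(26, 21)

(25, 23) + (0, 21). λ = (21 - 23)/(0 - 25) ≡ 27/4 mod 29. 4⁻¹ ≡ 22 (mod 29) since 4·22 = 88 ≡ 1, so λ ≡ 14.
  x = λ² - 25 - 0 = 196 - 25 ≡ 26; y = λ·(25 - 26) - 23 ≡ 21. → (26, 21)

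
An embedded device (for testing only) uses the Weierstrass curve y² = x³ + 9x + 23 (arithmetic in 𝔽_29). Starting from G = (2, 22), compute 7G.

(19, 8)

Repeated addition: build up to 7G.
2G: tangent at (2, 22): λ = (3·2² + 9)/(2·22) ≡ 21/15. 15⁻¹ ≡ 2 (mod 29) since 15·2 = 30 ≡ 1, so λ ≡ 21·2 ≡ 13.
  x = λ² - 2 - 2 = 169 - 4 ≡ 20; y = λ·(2 - 20) - 22 ≡ 5. → (20, 5)
3G: (20, 5) + (2, 22). λ = (22 - 5)/(2 - 20) ≡ 17/11 mod 29. 11⁻¹ ≡ 8 (mod 29), so λ ≡ 20.
  x = λ² - 20 - 2 = 400 - 22 ≡ 1; y = λ·(20 - 1) - 5 ≡ 27. → (1, 27)
4G: (1, 27) + (2, 22). λ = (22 - 27)/(2 - 1) ≡ 24/1 mod 29. 1⁻¹ ≡ 1 (mod 29) since 1·1 = 1 ≡ 1, so λ ≡ 24.
  x = λ² - 1 - 2 = 576 - 3 ≡ 22; y = λ·(1 - 22) - 27 ≡ 20. → (22, 20)
5G: (22, 20) + (2, 22). λ = (22 - 20)/(2 - 22) ≡ 2/9 mod 29. 9⁻¹ ≡ 13 (mod 29), so λ ≡ 26.
  x = λ² - 22 - 2 = 676 - 24 ≡ 14; y = λ·(22 - 14) - 20 ≡ 14. → (14, 14)
6G: (14, 14) + (2, 22). λ = (22 - 14)/(2 - 14) ≡ 8/17 mod 29. 17⁻¹ ≡ 12 (mod 29) since 17·12 = 204 ≡ 1, so λ ≡ 9.
  x = λ² - 14 - 2 = 81 - 16 ≡ 7; y = λ·(14 - 7) - 14 ≡ 20. → (7, 20)
7G: (7, 20) + (2, 22). λ = (22 - 20)/(2 - 7) ≡ 2/24 mod 29. 24⁻¹ ≡ 23 (mod 29) since 24·23 = 552 ≡ 1, so λ ≡ 17.
  x = λ² - 7 - 2 = 289 - 9 ≡ 19; y = λ·(7 - 19) - 20 ≡ 8. → (19, 8)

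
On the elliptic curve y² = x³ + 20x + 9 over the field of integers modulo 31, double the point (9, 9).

(18, 30)

tangent at (9, 9): λ = (3·9² + 20)/(2·9) ≡ 15/18. 18⁻¹ ≡ 19 (mod 31) since 18·19 = 342 ≡ 1, so λ ≡ 15·19 ≡ 6.
  x = λ² - 9 - 9 = 36 - 18 ≡ 18; y = λ·(9 - 18) - 9 ≡ 30. → (18, 30)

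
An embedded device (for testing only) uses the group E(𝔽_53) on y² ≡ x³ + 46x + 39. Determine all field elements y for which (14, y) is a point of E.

none

x³ + 46x + 39 = 3427 ≡ 35 (mod 53).
35 is a non-residue mod 53; no y exists.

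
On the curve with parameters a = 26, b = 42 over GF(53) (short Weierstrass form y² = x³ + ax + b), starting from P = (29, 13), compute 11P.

Repeated addition: build up to 11P.
2P: tangent at (29, 13): λ = (3·29² + 26)/(2·13) ≡ 5/26. 26⁻¹ ≡ 51 (mod 53) since 26·51 = 1326 ≡ 1, so λ ≡ 5·51 ≡ 43.
  x = λ² - 29 - 29 = 1849 - 58 ≡ 42; y = λ·(29 - 42) - 13 ≡ 11. → (42, 11)
3P: (42, 11) + (29, 13). λ = (13 - 11)/(29 - 42) ≡ 2/40 mod 53. 40⁻¹ ≡ 4 (mod 53) since 40·4 = 160 ≡ 1, so λ ≡ 8.
  x = λ² - 42 - 29 = 64 - 71 ≡ 46; y = λ·(42 - 46) - 11 ≡ 10. → (46, 10)
4P: (46, 10) + (29, 13). λ = (13 - 10)/(29 - 46) ≡ 3/36 mod 53. 36⁻¹ ≡ 28 (mod 53) since 36·28 = 1008 ≡ 1, so λ ≡ 31.
  x = λ² - 46 - 29 = 961 - 75 ≡ 38; y = λ·(46 - 38) - 10 ≡ 26. → (38, 26)
5P: (38, 26) + (29, 13). λ = (13 - 26)/(29 - 38) ≡ 40/44 mod 53. 44⁻¹ ≡ 47 (mod 53) since 44·47 = 2068 ≡ 1, so λ ≡ 25.
  x = λ² - 38 - 29 = 625 - 67 ≡ 28; y = λ·(38 - 28) - 26 ≡ 12. → (28, 12)
6P: (28, 12) + (29, 13). λ = (13 - 12)/(29 - 28) ≡ 1/1 mod 53. 1⁻¹ ≡ 1 (mod 53), so λ ≡ 1.
  x = λ² - 28 - 29 = 1 - 57 ≡ 50; y = λ·(28 - 50) - 12 ≡ 19. → (50, 19)
7P: (50, 19) + (29, 13). λ = (13 - 19)/(29 - 50) ≡ 47/32 mod 53. 32⁻¹ ≡ 5 (mod 53) since 32·5 = 160 ≡ 1, so λ ≡ 23.
  x = λ² - 50 - 29 = 529 - 79 ≡ 26; y = λ·(50 - 26) - 19 ≡ 3. → (26, 3)
8P: (26, 3) + (29, 13). λ = (13 - 3)/(29 - 26) ≡ 10/3 mod 53. 3⁻¹ ≡ 18 (mod 53), so λ ≡ 21.
  x = λ² - 26 - 29 = 441 - 55 ≡ 15; y = λ·(26 - 15) - 3 ≡ 16. → (15, 16)
9P: (15, 16) + (29, 13). λ = (13 - 16)/(29 - 15) ≡ 50/14 mod 53. 14⁻¹ ≡ 19 (mod 53), so λ ≡ 49.
  x = λ² - 15 - 29 = 2401 - 44 ≡ 25; y = λ·(15 - 25) - 16 ≡ 24. → (25, 24)
10P: (25, 24) + (29, 13). λ = (13 - 24)/(29 - 25) ≡ 42/4 mod 53. 4⁻¹ ≡ 40 (mod 53), so λ ≡ 37.
  x = λ² - 25 - 29 = 1369 - 54 ≡ 43; y = λ·(25 - 43) - 24 ≡ 52. → (43, 52)
11P: (43, 52) + (29, 13). λ = (13 - 52)/(29 - 43) ≡ 14/39 mod 53. 39⁻¹ ≡ 34 (mod 53) since 39·34 = 1326 ≡ 1, so λ ≡ 52.
  x = λ² - 43 - 29 = 2704 - 72 ≡ 35; y = λ·(43 - 35) - 52 ≡ 46. → (35, 46)

(35, 46)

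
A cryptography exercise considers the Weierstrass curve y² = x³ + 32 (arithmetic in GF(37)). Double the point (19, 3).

(10, 12)

tangent at (19, 3): λ = (3·19² + 0)/(2·3) ≡ 10/6. 6⁻¹ ≡ 31 (mod 37), so λ ≡ 10·31 ≡ 14.
  x = λ² - 19 - 19 = 196 - 38 ≡ 10; y = λ·(19 - 10) - 3 ≡ 12. → (10, 12)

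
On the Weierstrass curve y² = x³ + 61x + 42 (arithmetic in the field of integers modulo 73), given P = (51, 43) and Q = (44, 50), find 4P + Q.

First 4P:
Double-and-add on 4 = (100)₂. Start with P = (51, 43) for the leading 1-bit.
double: tangent at (51, 43): λ = (3·51² + 61)/(2·43) ≡ 53/13. 13⁻¹ ≡ 45 (mod 73), so λ ≡ 53·45 ≡ 49.
  x = λ² - 51 - 51 = 2401 - 102 ≡ 36; y = λ·(51 - 36) - 43 ≡ 35. → (36, 35)
double: tangent at (36, 35): λ = (3·36² + 61)/(2·35) ≡ 7/70. 70⁻¹ ≡ 24 (mod 73), so λ ≡ 7·24 ≡ 22.
  x = λ² - 36 - 36 = 484 - 72 ≡ 47; y = λ·(36 - 47) - 35 ≡ 15. → (47, 15)
4P = (47, 15).
Finally 4P + Q:
(47, 15) + (44, 50). λ = (50 - 15)/(44 - 47) ≡ 35/70 mod 73. 70⁻¹ ≡ 24 (mod 73) since 70·24 = 1680 ≡ 1, so λ ≡ 37.
  x = λ² - 47 - 44 = 1369 - 91 ≡ 37; y = λ·(47 - 37) - 15 ≡ 63. → (37, 63)

(37, 63)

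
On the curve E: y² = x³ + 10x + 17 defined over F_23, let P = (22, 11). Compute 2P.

tangent at (22, 11): λ = (3·22² + 10)/(2·11) ≡ 13/22. 22⁻¹ ≡ 22 (mod 23) since 22·22 = 484 ≡ 1, so λ ≡ 13·22 ≡ 10.
  x = λ² - 22 - 22 = 100 - 44 ≡ 10; y = λ·(22 - 10) - 11 ≡ 17. → (10, 17)

(10, 17)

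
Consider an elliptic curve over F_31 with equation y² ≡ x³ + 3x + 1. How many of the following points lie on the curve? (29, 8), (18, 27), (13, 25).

(29, 8): 8² ≡ 2, rhs ≡ 18 → off.
(18, 27): 27² ≡ 16, rhs ≡ 28 → off.
(13, 25): 25² ≡ 5, rhs ≡ 5 → on.

1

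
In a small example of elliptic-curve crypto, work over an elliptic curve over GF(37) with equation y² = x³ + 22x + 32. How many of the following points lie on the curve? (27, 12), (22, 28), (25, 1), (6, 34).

2

(27, 12): 12² ≡ 33, rhs ≡ 33 → on.
(22, 28): 28² ≡ 7, rhs ≡ 27 → off.
(25, 1): 1² ≡ 1, rhs ≡ 1 → on.
(6, 34): 34² ≡ 9, rhs ≡ 10 → off.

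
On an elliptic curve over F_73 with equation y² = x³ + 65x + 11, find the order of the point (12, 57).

2P: tangent at (12, 57): λ = (3·12² + 65)/(2·57) ≡ 59/41. 41⁻¹ ≡ 57 (mod 73) since 41·57 = 2337 ≡ 1, so λ ≡ 59·57 ≡ 5.
  x = λ² - 12 - 12 = 25 - 24 ≡ 1; y = λ·(12 - 1) - 57 ≡ 71. → (1, 71)
3P: (1, 71) + (12, 57). λ = (57 - 71)/(12 - 1) ≡ 59/11 mod 73. 11⁻¹ ≡ 20 (mod 73) since 11·20 = 220 ≡ 1, so λ ≡ 12.
  x = λ² - 1 - 12 = 144 - 13 ≡ 58; y = λ·(1 - 58) - 71 ≡ 48. → (58, 48)
4P: (58, 48) + (12, 57). λ = (57 - 48)/(12 - 58) ≡ 9/27 mod 73. 27⁻¹ ≡ 46 (mod 73) since 27·46 = 1242 ≡ 1, so λ ≡ 49.
  x = λ² - 58 - 12 = 2401 - 70 ≡ 68; y = λ·(58 - 68) - 48 ≡ 46. → (68, 46)
5P: (68, 46) + (12, 57). λ = (57 - 46)/(12 - 68) ≡ 11/17 mod 73. 17⁻¹ ≡ 43 (mod 73), so λ ≡ 35.
  x = λ² - 68 - 12 = 1225 - 80 ≡ 50; y = λ·(68 - 50) - 46 ≡ 0. → (50, 0)
6P: (50, 0) + (12, 57). λ = (57 - 0)/(12 - 50) ≡ 57/35 mod 73. 35⁻¹ ≡ 48 (mod 73) since 35·48 = 1680 ≡ 1, so λ ≡ 35.
  x = λ² - 50 - 12 = 1225 - 62 ≡ 68; y = λ·(50 - 68) - 0 ≡ 27. → (68, 27)
7P: (68, 27) + (12, 57). λ = (57 - 27)/(12 - 68) ≡ 30/17 mod 73. 17⁻¹ ≡ 43 (mod 73), so λ ≡ 49.
  x = λ² - 68 - 12 = 2401 - 80 ≡ 58; y = λ·(68 - 58) - 27 ≡ 25. → (58, 25)
8P: (58, 25) + (12, 57). λ = (57 - 25)/(12 - 58) ≡ 32/27 mod 73. 27⁻¹ ≡ 46 (mod 73) since 27·46 = 1242 ≡ 1, so λ ≡ 12.
  x = λ² - 58 - 12 = 144 - 70 ≡ 1; y = λ·(58 - 1) - 25 ≡ 2. → (1, 2)
9P: (1, 2) + (12, 57). λ = (57 - 2)/(12 - 1) ≡ 55/11 mod 73. 11⁻¹ ≡ 20 (mod 73), so λ ≡ 5.
  x = λ² - 1 - 12 = 25 - 13 ≡ 12; y = λ·(1 - 12) - 2 ≡ 16. → (12, 16)
10P: (12, 16) + (12, 57): same x and y₁ ≡ -y₂, so the sum is ∞.
10P = ∞, so the order is 10.

10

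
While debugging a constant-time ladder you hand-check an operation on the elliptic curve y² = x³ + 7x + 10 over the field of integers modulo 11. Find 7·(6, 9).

(4, 6)

Write G = (6, 9).
Double-and-add on 7 = (111)₂. Start with G = (6, 9) for the leading 1-bit.
double: tangent at (6, 9): λ = (3·6² + 7)/(2·9) ≡ 5/7. 7⁻¹ ≡ 8 (mod 11), so λ ≡ 5·8 ≡ 7.
  x = λ² - 6 - 6 = 49 - 12 ≡ 4; y = λ·(6 - 4) - 9 ≡ 5. → (4, 5)
add G: (4, 5) + (6, 9). λ = (9 - 5)/(6 - 4) ≡ 4/2 mod 11. 2⁻¹ ≡ 6 (mod 11) since 2·6 = 12 ≡ 1, so λ ≡ 2.
  x = λ² - 4 - 6 = 4 - 10 ≡ 5; y = λ·(4 - 5) - 5 ≡ 4. → (5, 4)
double: tangent at (5, 4): λ = (3·5² + 7)/(2·4) ≡ 5/8. 8⁻¹ ≡ 7 (mod 11), so λ ≡ 5·7 ≡ 2.
  x = λ² - 5 - 5 = 4 - 10 ≡ 5; y = λ·(5 - 5) - 4 ≡ 7. → (5, 7)
add G: (5, 7) + (6, 9). λ = (9 - 7)/(6 - 5) ≡ 2/1 mod 11. 1⁻¹ ≡ 1 (mod 11) since 1·1 = 1 ≡ 1, so λ ≡ 2.
  x = λ² - 5 - 6 = 4 - 11 ≡ 4; y = λ·(5 - 4) - 7 ≡ 6. → (4, 6)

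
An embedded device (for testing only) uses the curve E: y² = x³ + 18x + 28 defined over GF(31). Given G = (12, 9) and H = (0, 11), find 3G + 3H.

First 3G:
Repeated addition: build up to 3G.
2G: tangent at (12, 9): λ = (3·12² + 18)/(2·9) ≡ 16/18. 18⁻¹ ≡ 19 (mod 31), so λ ≡ 16·19 ≡ 25.
  x = λ² - 12 - 12 = 625 - 24 ≡ 12; y = λ·(12 - 12) - 9 ≡ 22. → (12, 22)
3G: (12, 22) + (12, 9): same x and y₁ ≡ -y₂, so the sum is O.
3G = O.
Next 3H:
Repeated addition: build up to 3H.
2H: tangent at (0, 11): λ = (3·0² + 18)/(2·11) ≡ 18/22. 22⁻¹ ≡ 24 (mod 31), so λ ≡ 18·24 ≡ 29.
  x = λ² - 0 - 0 = 841 - 0 ≡ 4; y = λ·(0 - 4) - 11 ≡ 28. → (4, 28)
3H: (4, 28) + (0, 11). λ = (11 - 28)/(0 - 4) ≡ 14/27 mod 31. 27⁻¹ ≡ 23 (mod 31), so λ ≡ 12.
  x = λ² - 4 - 0 = 144 - 4 ≡ 16; y = λ·(4 - 16) - 28 ≡ 14. → (16, 14)
3H = (16, 14).
Finally 3G + 3H:
O + (16, 14) = (16, 14) (identity).

(16, 14)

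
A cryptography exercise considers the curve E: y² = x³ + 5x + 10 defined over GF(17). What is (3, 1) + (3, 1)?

(12, 8)

tangent at (3, 1): λ = (3·3² + 5)/(2·1) ≡ 15/2. 2⁻¹ ≡ 9 (mod 17), so λ ≡ 15·9 ≡ 16.
  x = λ² - 3 - 3 = 256 - 6 ≡ 12; y = λ·(3 - 12) - 1 ≡ 8. → (12, 8)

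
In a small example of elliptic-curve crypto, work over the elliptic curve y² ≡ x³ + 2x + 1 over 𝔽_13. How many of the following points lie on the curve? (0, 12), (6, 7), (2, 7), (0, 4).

(0, 12): 12² ≡ 1, rhs ≡ 1 → on.
(6, 7): 7² ≡ 10, rhs ≡ 8 → off.
(2, 7): 7² ≡ 10, rhs ≡ 0 → off.
(0, 4): 4² ≡ 3, rhs ≡ 1 → off.

1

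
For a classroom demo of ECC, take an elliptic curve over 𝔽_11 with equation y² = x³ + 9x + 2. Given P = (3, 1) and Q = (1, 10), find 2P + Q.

(9, 3)

First 2P:
Repeated addition: build up to 2P.
2P: tangent at (3, 1): λ = (3·3² + 9)/(2·1) ≡ 3/2. 2⁻¹ ≡ 6 (mod 11) since 2·6 = 12 ≡ 1, so λ ≡ 3·6 ≡ 7.
  x = λ² - 3 - 3 = 49 - 6 ≡ 10; y = λ·(3 - 10) - 1 ≡ 5. → (10, 5)
2P = (10, 5).
Finally 2P + Q:
(10, 5) + (1, 10). λ = (10 - 5)/(1 - 10) ≡ 5/2 mod 11. 2⁻¹ ≡ 6 (mod 11) since 2·6 = 12 ≡ 1, so λ ≡ 8.
  x = λ² - 10 - 1 = 64 - 11 ≡ 9; y = λ·(10 - 9) - 5 ≡ 3. → (9, 3)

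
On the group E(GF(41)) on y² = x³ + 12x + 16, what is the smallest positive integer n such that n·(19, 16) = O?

2P: tangent at (19, 16): λ = (3·19² + 12)/(2·16) ≡ 29/32. 32⁻¹ ≡ 9 (mod 41) since 32·9 = 288 ≡ 1, so λ ≡ 29·9 ≡ 15.
  x = λ² - 19 - 19 = 225 - 38 ≡ 23; y = λ·(19 - 23) - 16 ≡ 6. → (23, 6)
3P: (23, 6) + (19, 16). λ = (16 - 6)/(19 - 23) ≡ 10/37 mod 41. 37⁻¹ ≡ 10 (mod 41), so λ ≡ 18.
  x = λ² - 23 - 19 = 324 - 42 ≡ 36; y = λ·(23 - 36) - 6 ≡ 6. → (36, 6)
4P: (36, 6) + (19, 16). λ = (16 - 6)/(19 - 36) ≡ 10/24 mod 41. 24⁻¹ ≡ 12 (mod 41) since 24·12 = 288 ≡ 1, so λ ≡ 38.
  x = λ² - 36 - 19 = 1444 - 55 ≡ 36; y = λ·(36 - 36) - 6 ≡ 35. → (36, 35)
5P: (36, 35) + (19, 16). λ = (16 - 35)/(19 - 36) ≡ 22/24 mod 41. 24⁻¹ ≡ 12 (mod 41) since 24·12 = 288 ≡ 1, so λ ≡ 18.
  x = λ² - 36 - 19 = 324 - 55 ≡ 23; y = λ·(36 - 23) - 35 ≡ 35. → (23, 35)
6P: (23, 35) + (19, 16). λ = (16 - 35)/(19 - 23) ≡ 22/37 mod 41. 37⁻¹ ≡ 10 (mod 41), so λ ≡ 15.
  x = λ² - 23 - 19 = 225 - 42 ≡ 19; y = λ·(23 - 19) - 35 ≡ 25. → (19, 25)
7P: (19, 25) + (19, 16): same x and y₁ ≡ -y₂, so the sum is O.
7P = O, so the order is 7.

7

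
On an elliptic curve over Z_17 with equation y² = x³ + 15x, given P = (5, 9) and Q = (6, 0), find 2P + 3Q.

(14, 9)

First 2P:
Repeated addition: build up to 2P.
2P: tangent at (5, 9): λ = (3·5² + 15)/(2·9) ≡ 5/1. 1⁻¹ ≡ 1 (mod 17), so λ ≡ 5·1 ≡ 5.
  x = λ² - 5 - 5 = 25 - 10 ≡ 15; y = λ·(5 - 15) - 9 ≡ 9. → (15, 9)
2P = (15, 9).
Next 3Q:
Repeated addition: build up to 3Q.
2Q: (6, 0) + (6, 0): same x and y₁ ≡ -y₂, so the sum is O.
3Q: O + (6, 0) = (6, 0) (identity).
3Q = (6, 0).
Finally 2P + 3Q:
(15, 9) + (6, 0). λ = (0 - 9)/(6 - 15) ≡ 8/8 mod 17. 8⁻¹ ≡ 15 (mod 17), so λ ≡ 1.
  x = λ² - 15 - 6 = 1 - 21 ≡ 14; y = λ·(15 - 14) - 9 ≡ 9. → (14, 9)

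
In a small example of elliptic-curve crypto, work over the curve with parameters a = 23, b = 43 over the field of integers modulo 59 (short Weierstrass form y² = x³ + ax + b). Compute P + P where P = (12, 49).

(40, 57)

tangent at (12, 49): λ = (3·12² + 23)/(2·49) ≡ 42/39. 39⁻¹ ≡ 56 (mod 59), so λ ≡ 42·56 ≡ 51.
  x = λ² - 12 - 12 = 2601 - 24 ≡ 40; y = λ·(12 - 40) - 49 ≡ 57. → (40, 57)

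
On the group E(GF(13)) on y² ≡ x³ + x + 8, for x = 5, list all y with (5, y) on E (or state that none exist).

x³ + 1x + 8 = 138 ≡ 8 (mod 13).
8 is a non-residue mod 13; no y exists.

none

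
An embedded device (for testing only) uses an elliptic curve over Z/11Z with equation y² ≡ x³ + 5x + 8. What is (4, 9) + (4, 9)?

(6, 1)

tangent at (4, 9): λ = (3·4² + 5)/(2·9) ≡ 9/7. 7⁻¹ ≡ 8 (mod 11) since 7·8 = 56 ≡ 1, so λ ≡ 9·8 ≡ 6.
  x = λ² - 4 - 4 = 36 - 8 ≡ 6; y = λ·(4 - 6) - 9 ≡ 1. → (6, 1)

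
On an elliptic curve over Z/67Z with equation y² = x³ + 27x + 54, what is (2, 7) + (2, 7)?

(0, 56)

tangent at (2, 7): λ = (3·2² + 27)/(2·7) ≡ 39/14. 14⁻¹ ≡ 24 (mod 67), so λ ≡ 39·24 ≡ 65.
  x = λ² - 2 - 2 = 4225 - 4 ≡ 0; y = λ·(2 - 0) - 7 ≡ 56. → (0, 56)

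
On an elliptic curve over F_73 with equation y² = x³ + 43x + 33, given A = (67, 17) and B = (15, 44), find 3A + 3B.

(39, 72)

First 3A:
Repeated addition: build up to 3A.
2A: tangent at (67, 17): λ = (3·67² + 43)/(2·17) ≡ 5/34. 34⁻¹ ≡ 58 (mod 73), so λ ≡ 5·58 ≡ 71.
  x = λ² - 67 - 67 = 5041 - 134 ≡ 16; y = λ·(67 - 16) - 17 ≡ 27. → (16, 27)
3A: (16, 27) + (67, 17). λ = (17 - 27)/(67 - 16) ≡ 63/51 mod 73. 51⁻¹ ≡ 63 (mod 73), so λ ≡ 27.
  x = λ² - 16 - 67 = 729 - 83 ≡ 62; y = λ·(16 - 62) - 27 ≡ 45. → (62, 45)
3A = (62, 45).
Next 3B:
Repeated addition: build up to 3B.
2B: tangent at (15, 44): λ = (3·15² + 43)/(2·44) ≡ 61/15. 15⁻¹ ≡ 39 (mod 73) since 15·39 = 585 ≡ 1, so λ ≡ 61·39 ≡ 43.
  x = λ² - 15 - 15 = 1849 - 30 ≡ 67; y = λ·(15 - 67) - 44 ≡ 56. → (67, 56)
3B: (67, 56) + (15, 44). λ = (44 - 56)/(15 - 67) ≡ 61/21 mod 73. 21⁻¹ ≡ 7 (mod 73), so λ ≡ 62.
  x = λ² - 67 - 15 = 3844 - 82 ≡ 39; y = λ·(67 - 39) - 56 ≡ 1. → (39, 1)
3B = (39, 1).
Finally 3A + 3B:
(62, 45) + (39, 1). λ = (1 - 45)/(39 - 62) ≡ 29/50 mod 73. 50⁻¹ ≡ 19 (mod 73) since 50·19 = 950 ≡ 1, so λ ≡ 40.
  x = λ² - 62 - 39 = 1600 - 101 ≡ 39; y = λ·(62 - 39) - 45 ≡ 72. → (39, 72)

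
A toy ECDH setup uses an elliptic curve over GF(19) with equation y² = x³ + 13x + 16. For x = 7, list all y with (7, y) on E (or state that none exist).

x³ + 13x + 16 = 450 ≡ 13 (mod 19).
13 is a non-residue mod 19; no y exists.

none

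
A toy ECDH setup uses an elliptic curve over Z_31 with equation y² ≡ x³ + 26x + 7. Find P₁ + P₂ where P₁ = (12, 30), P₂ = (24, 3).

(12, 30) + (24, 3). λ = (3 - 30)/(24 - 12) ≡ 4/12 mod 31. 12⁻¹ ≡ 13 (mod 31) since 12·13 = 156 ≡ 1, so λ ≡ 21.
  x = λ² - 12 - 24 = 441 - 36 ≡ 2; y = λ·(12 - 2) - 30 ≡ 25. → (2, 25)

(2, 25)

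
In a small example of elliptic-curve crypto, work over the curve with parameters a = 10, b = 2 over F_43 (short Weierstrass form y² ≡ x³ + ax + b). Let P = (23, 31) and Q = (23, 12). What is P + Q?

The two points share x = 23 and their y-coordinates satisfy 31 + 12 ≡ 0 (mod 43), so they are inverses. Their sum is 𝒪.

O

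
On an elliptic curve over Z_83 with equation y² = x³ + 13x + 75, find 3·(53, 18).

(55, 13)

Write Q = (53, 18).
Repeated addition: build up to 3Q.
2Q: tangent at (53, 18): λ = (3·53² + 13)/(2·18) ≡ 57/36. 36⁻¹ ≡ 30 (mod 83), so λ ≡ 57·30 ≡ 50.
  x = λ² - 53 - 53 = 2500 - 106 ≡ 70; y = λ·(53 - 70) - 18 ≡ 45. → (70, 45)
3Q: (70, 45) + (53, 18). λ = (18 - 45)/(53 - 70) ≡ 56/66 mod 83. 66⁻¹ ≡ 39 (mod 83) since 66·39 = 2574 ≡ 1, so λ ≡ 26.
  x = λ² - 70 - 53 = 676 - 123 ≡ 55; y = λ·(70 - 55) - 45 ≡ 13. → (55, 13)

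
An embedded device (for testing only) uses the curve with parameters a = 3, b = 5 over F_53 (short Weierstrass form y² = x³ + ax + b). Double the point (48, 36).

tangent at (48, 36): λ = (3·48² + 3)/(2·36) ≡ 25/19. 19⁻¹ ≡ 14 (mod 53) since 19·14 = 266 ≡ 1, so λ ≡ 25·14 ≡ 32.
  x = λ² - 48 - 48 = 1024 - 96 ≡ 27; y = λ·(48 - 27) - 36 ≡ 0. → (27, 0)

(27, 0)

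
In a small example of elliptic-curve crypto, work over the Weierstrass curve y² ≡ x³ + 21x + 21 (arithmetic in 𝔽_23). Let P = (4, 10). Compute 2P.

tangent at (4, 10): λ = (3·4² + 21)/(2·10) ≡ 0/20. 20⁻¹ ≡ 15 (mod 23) since 20·15 = 300 ≡ 1, so λ ≡ 0·15 ≡ 0.
  x = λ² - 4 - 4 = 0 - 8 ≡ 15; y = λ·(4 - 15) - 10 ≡ 13. → (15, 13)

(15, 13)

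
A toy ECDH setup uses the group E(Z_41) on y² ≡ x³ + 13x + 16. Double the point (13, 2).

tangent at (13, 2): λ = (3·13² + 13)/(2·2) ≡ 28/4. 4⁻¹ ≡ 31 (mod 41), so λ ≡ 28·31 ≡ 7.
  x = λ² - 13 - 13 = 49 - 26 ≡ 23; y = λ·(13 - 23) - 2 ≡ 10. → (23, 10)

(23, 10)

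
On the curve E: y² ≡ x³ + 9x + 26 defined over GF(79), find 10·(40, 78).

Write G = (40, 78).
Double-and-add on 10 = (1010)₂. Start with G = (40, 78) for the leading 1-bit.
double: tangent at (40, 78): λ = (3·40² + 9)/(2·78) ≡ 69/77. 77⁻¹ ≡ 39 (mod 79), so λ ≡ 69·39 ≡ 5.
  x = λ² - 40 - 40 = 25 - 80 ≡ 24; y = λ·(40 - 24) - 78 ≡ 2. → (24, 2)
double: tangent at (24, 2): λ = (3·24² + 9)/(2·2) ≡ 78/4. 4⁻¹ ≡ 20 (mod 79), so λ ≡ 78·20 ≡ 59.
  x = λ² - 24 - 24 = 3481 - 48 ≡ 36; y = λ·(24 - 36) - 2 ≡ 1. → (36, 1)
add G: (36, 1) + (40, 78). λ = (78 - 1)/(40 - 36) ≡ 77/4 mod 79. 4⁻¹ ≡ 20 (mod 79), so λ ≡ 39.
  x = λ² - 36 - 40 = 1521 - 76 ≡ 23; y = λ·(36 - 23) - 1 ≡ 32. → (23, 32)
double: tangent at (23, 32): λ = (3·23² + 9)/(2·32) ≡ 16/64. 64⁻¹ ≡ 21 (mod 79) since 64·21 = 1344 ≡ 1, so λ ≡ 16·21 ≡ 20.
  x = λ² - 23 - 23 = 400 - 46 ≡ 38; y = λ·(23 - 38) - 32 ≡ 63. → (38, 63)

(38, 63)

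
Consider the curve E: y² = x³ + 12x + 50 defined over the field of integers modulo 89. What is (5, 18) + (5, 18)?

(15, 32)

tangent at (5, 18): λ = (3·5² + 12)/(2·18) ≡ 87/36. 36⁻¹ ≡ 47 (mod 89), so λ ≡ 87·47 ≡ 84.
  x = λ² - 5 - 5 = 7056 - 10 ≡ 15; y = λ·(5 - 15) - 18 ≡ 32. → (15, 32)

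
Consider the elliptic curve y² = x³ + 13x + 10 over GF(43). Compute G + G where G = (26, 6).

tangent at (26, 6): λ = (3·26² + 13)/(2·6) ≡ 20/12. 12⁻¹ ≡ 18 (mod 43), so λ ≡ 20·18 ≡ 16.
  x = λ² - 26 - 26 = 256 - 52 ≡ 32; y = λ·(26 - 32) - 6 ≡ 27. → (32, 27)

(32, 27)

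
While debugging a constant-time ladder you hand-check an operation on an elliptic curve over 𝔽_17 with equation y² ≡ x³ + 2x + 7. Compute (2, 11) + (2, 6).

The two points share x = 2 and their y-coordinates satisfy 11 + 6 ≡ 0 (mod 17), so they are inverses. Their sum is ∞.

O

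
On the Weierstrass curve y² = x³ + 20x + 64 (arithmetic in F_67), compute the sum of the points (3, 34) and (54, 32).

(32, 21)

(3, 34) + (54, 32). λ = (32 - 34)/(54 - 3) ≡ 65/51 mod 67. 51⁻¹ ≡ 46 (mod 67) since 51·46 = 2346 ≡ 1, so λ ≡ 42.
  x = λ² - 3 - 54 = 1764 - 57 ≡ 32; y = λ·(3 - 32) - 34 ≡ 21. → (32, 21)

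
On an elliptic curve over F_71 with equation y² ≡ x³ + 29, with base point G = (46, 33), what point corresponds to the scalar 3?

(33, 53)

Repeated addition: build up to 3G.
2G: tangent at (46, 33): λ = (3·46² + 0)/(2·33) ≡ 29/66. 66⁻¹ ≡ 14 (mod 71) since 66·14 = 924 ≡ 1, so λ ≡ 29·14 ≡ 51.
  x = λ² - 46 - 46 = 2601 - 92 ≡ 24; y = λ·(46 - 24) - 33 ≡ 24. → (24, 24)
3G: (24, 24) + (46, 33). λ = (33 - 24)/(46 - 24) ≡ 9/22 mod 71. 22⁻¹ ≡ 42 (mod 71) since 22·42 = 924 ≡ 1, so λ ≡ 23.
  x = λ² - 24 - 46 = 529 - 70 ≡ 33; y = λ·(24 - 33) - 24 ≡ 53. → (33, 53)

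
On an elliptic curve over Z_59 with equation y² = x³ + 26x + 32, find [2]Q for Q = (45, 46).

tangent at (45, 46): λ = (3·45² + 26)/(2·46) ≡ 24/33. 33⁻¹ ≡ 34 (mod 59) since 33·34 = 1122 ≡ 1, so λ ≡ 24·34 ≡ 49.
  x = λ² - 45 - 45 = 2401 - 90 ≡ 10; y = λ·(45 - 10) - 46 ≡ 17. → (10, 17)

(10, 17)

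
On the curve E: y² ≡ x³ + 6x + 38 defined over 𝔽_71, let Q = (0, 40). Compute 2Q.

(32, 57)

tangent at (0, 40): λ = (3·0² + 6)/(2·40) ≡ 6/9. 9⁻¹ ≡ 8 (mod 71), so λ ≡ 6·8 ≡ 48.
  x = λ² - 0 - 0 = 2304 - 0 ≡ 32; y = λ·(0 - 32) - 40 ≡ 57. → (32, 57)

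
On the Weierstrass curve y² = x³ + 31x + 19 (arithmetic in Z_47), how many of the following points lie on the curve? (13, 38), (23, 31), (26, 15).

(13, 38): 38² ≡ 34, rhs ≡ 34 → on.
(23, 31): 31² ≡ 21, rhs ≡ 21 → on.
(26, 15): 15² ≡ 37, rhs ≡ 24 → off.

2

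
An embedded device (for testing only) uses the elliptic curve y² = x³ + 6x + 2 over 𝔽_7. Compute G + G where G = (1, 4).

tangent at (1, 4): λ = (3·1² + 6)/(2·4) ≡ 2/1. 1⁻¹ ≡ 1 (mod 7) since 1·1 = 1 ≡ 1, so λ ≡ 2·1 ≡ 2.
  x = λ² - 1 - 1 = 4 - 2 ≡ 2; y = λ·(1 - 2) - 4 ≡ 1. → (2, 1)

(2, 1)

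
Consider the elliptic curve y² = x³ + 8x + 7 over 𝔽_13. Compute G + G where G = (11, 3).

tangent at (11, 3): λ = (3·11² + 8)/(2·3) ≡ 7/6. 6⁻¹ ≡ 11 (mod 13), so λ ≡ 7·11 ≡ 12.
  x = λ² - 11 - 11 = 144 - 22 ≡ 5; y = λ·(11 - 5) - 3 ≡ 4. → (5, 4)

(5, 4)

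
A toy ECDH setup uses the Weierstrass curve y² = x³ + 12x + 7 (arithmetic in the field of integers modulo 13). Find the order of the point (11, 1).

7

2P: tangent at (11, 1): λ = (3·11² + 12)/(2·1) ≡ 11/2. 2⁻¹ ≡ 7 (mod 13), so λ ≡ 11·7 ≡ 12.
  x = λ² - 11 - 11 = 144 - 22 ≡ 5; y = λ·(11 - 5) - 1 ≡ 6. → (5, 6)
3P: (5, 6) + (11, 1). λ = (1 - 6)/(11 - 5) ≡ 8/6 mod 13. 6⁻¹ ≡ 11 (mod 13) since 6·11 = 66 ≡ 1, so λ ≡ 10.
  x = λ² - 5 - 11 = 100 - 16 ≡ 6; y = λ·(5 - 6) - 6 ≡ 10. → (6, 10)
4P: (6, 10) + (11, 1). λ = (1 - 10)/(11 - 6) ≡ 4/5 mod 13. 5⁻¹ ≡ 8 (mod 13), so λ ≡ 6.
  x = λ² - 6 - 11 = 36 - 17 ≡ 6; y = λ·(6 - 6) - 10 ≡ 3. → (6, 3)
5P: (6, 3) + (11, 1). λ = (1 - 3)/(11 - 6) ≡ 11/5 mod 13. 5⁻¹ ≡ 8 (mod 13) since 5·8 = 40 ≡ 1, so λ ≡ 10.
  x = λ² - 6 - 11 = 100 - 17 ≡ 5; y = λ·(6 - 5) - 3 ≡ 7. → (5, 7)
6P: (5, 7) + (11, 1). λ = (1 - 7)/(11 - 5) ≡ 7/6 mod 13. 6⁻¹ ≡ 11 (mod 13), so λ ≡ 12.
  x = λ² - 5 - 11 = 144 - 16 ≡ 11; y = λ·(5 - 11) - 7 ≡ 12. → (11, 12)
7P: (11, 12) + (11, 1): same x and y₁ ≡ -y₂, so the sum is O.
7P = O, so the order is 7.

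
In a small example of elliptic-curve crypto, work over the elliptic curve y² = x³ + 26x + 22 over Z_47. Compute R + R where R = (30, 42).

tangent at (30, 42): λ = (3·30² + 26)/(2·42) ≡ 0/37. 37⁻¹ ≡ 14 (mod 47), so λ ≡ 0·14 ≡ 0.
  x = λ² - 30 - 30 = 0 - 60 ≡ 34; y = λ·(30 - 34) - 42 ≡ 5. → (34, 5)

(34, 5)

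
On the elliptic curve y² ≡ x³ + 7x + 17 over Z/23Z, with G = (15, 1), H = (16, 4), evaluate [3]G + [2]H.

(18, 8)

First 3G:
Repeated addition: build up to 3G.
2G: tangent at (15, 1): λ = (3·15² + 7)/(2·1) ≡ 15/2. 2⁻¹ ≡ 12 (mod 23), so λ ≡ 15·12 ≡ 19.
  x = λ² - 15 - 15 = 361 - 30 ≡ 9; y = λ·(15 - 9) - 1 ≡ 21. → (9, 21)
3G: (9, 21) + (15, 1). λ = (1 - 21)/(15 - 9) ≡ 3/6 mod 23. 6⁻¹ ≡ 4 (mod 23) since 6·4 = 24 ≡ 1, so λ ≡ 12.
  x = λ² - 9 - 15 = 144 - 24 ≡ 5; y = λ·(9 - 5) - 21 ≡ 4. → (5, 4)
3G = (5, 4).
Next 2H:
Repeated addition: build up to 2H.
2H: tangent at (16, 4): λ = (3·16² + 7)/(2·4) ≡ 16/8. 8⁻¹ ≡ 3 (mod 23), so λ ≡ 16·3 ≡ 2.
  x = λ² - 16 - 16 = 4 - 32 ≡ 18; y = λ·(16 - 18) - 4 ≡ 15. → (18, 15)
2H = (18, 15).
Finally 3G + 2H:
(5, 4) + (18, 15). λ = (15 - 4)/(18 - 5) ≡ 11/13 mod 23. 13⁻¹ ≡ 16 (mod 23), so λ ≡ 15.
  x = λ² - 5 - 18 = 225 - 23 ≡ 18; y = λ·(5 - 18) - 4 ≡ 8. → (18, 8)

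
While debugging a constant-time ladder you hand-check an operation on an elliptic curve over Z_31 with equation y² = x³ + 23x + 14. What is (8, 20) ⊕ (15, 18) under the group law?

(8, 20) + (15, 18). λ = (18 - 20)/(15 - 8) ≡ 29/7 mod 31. 7⁻¹ ≡ 9 (mod 31), so λ ≡ 13.
  x = λ² - 8 - 15 = 169 - 23 ≡ 22; y = λ·(8 - 22) - 20 ≡ 15. → (22, 15)

(22, 15)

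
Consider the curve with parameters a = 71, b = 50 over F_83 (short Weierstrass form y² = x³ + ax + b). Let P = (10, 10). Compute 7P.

Double-and-add on 7 = (111)₂. Start with P = (10, 10) for the leading 1-bit.
double: tangent at (10, 10): λ = (3·10² + 71)/(2·10) ≡ 39/20. 20⁻¹ ≡ 54 (mod 83) since 20·54 = 1080 ≡ 1, so λ ≡ 39·54 ≡ 31.
  x = λ² - 10 - 10 = 961 - 20 ≡ 28; y = λ·(10 - 28) - 10 ≡ 13. → (28, 13)
add P: (28, 13) + (10, 10). λ = (10 - 13)/(10 - 28) ≡ 80/65 mod 83. 65⁻¹ ≡ 23 (mod 83), so λ ≡ 14.
  x = λ² - 28 - 10 = 196 - 38 ≡ 75; y = λ·(28 - 75) - 13 ≡ 76. → (75, 76)
double: tangent at (75, 76): λ = (3·75² + 71)/(2·76) ≡ 14/69. 69⁻¹ ≡ 77 (mod 83), so λ ≡ 14·77 ≡ 82.
  x = λ² - 75 - 75 = 6724 - 150 ≡ 17; y = λ·(75 - 17) - 76 ≡ 32. → (17, 32)
add P: (17, 32) + (10, 10). λ = (10 - 32)/(10 - 17) ≡ 61/76 mod 83. 76⁻¹ ≡ 71 (mod 83) since 76·71 = 5396 ≡ 1, so λ ≡ 15.
  x = λ² - 17 - 10 = 225 - 27 ≡ 32; y = λ·(17 - 32) - 32 ≡ 75. → (32, 75)

(32, 75)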